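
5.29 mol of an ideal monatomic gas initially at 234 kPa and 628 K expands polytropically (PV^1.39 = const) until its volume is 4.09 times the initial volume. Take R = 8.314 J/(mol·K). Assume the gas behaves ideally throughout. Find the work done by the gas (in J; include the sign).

29900 J

V₁ = nRT₁/P₁ = 5.29×8.314×628/234 = 118 L.
Polytropic n=1.39: T₂ = T₁(V₁/V₂)^(n−1) = 628×(0.244)^0.39 = 363 K; P₂ = P₁(V₁/V₂)^n = 33.0 kPa.
W = (P₁V₁−P₂V₂)/(n−1) = (234×118−33.0×483)/0.39 = 29900 J.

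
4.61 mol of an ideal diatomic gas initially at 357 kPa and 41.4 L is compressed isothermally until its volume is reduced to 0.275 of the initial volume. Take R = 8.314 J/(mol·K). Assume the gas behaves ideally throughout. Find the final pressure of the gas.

1300 kPa

T₁ = P₁V₁/(nR) = 357×41.4/(4.61×8.314) = 386 K.
Isothermal: T stays 386 K; PV = const ⇒ V₂ = 11.4 L, P₂ = 1300 kPa.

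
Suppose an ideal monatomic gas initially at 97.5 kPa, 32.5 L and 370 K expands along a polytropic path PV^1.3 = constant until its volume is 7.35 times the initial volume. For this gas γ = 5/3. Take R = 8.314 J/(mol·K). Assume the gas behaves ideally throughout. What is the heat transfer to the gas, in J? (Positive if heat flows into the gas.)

n = P₁V₁/(RT₁) = 97.5×32.5/(8.314×370) = 1.03 mol.
Polytropic n=1.3: T₂ = T₁(V₁/V₂)^(n−1) = 370×(0.136)^0.30 = 203 K; P₂ = P₁(V₁/V₂)^n = 7.29 kPa.
W = (P₁V₁−P₂V₂)/(n−1) = (97.5×32.5−7.29×239)/0.30 = 4760 J.
ΔU = nCvΔT = 1.03×12.5×(203−370) = -2140 J.
Q = ΔU + W = 2620 J.

2620 J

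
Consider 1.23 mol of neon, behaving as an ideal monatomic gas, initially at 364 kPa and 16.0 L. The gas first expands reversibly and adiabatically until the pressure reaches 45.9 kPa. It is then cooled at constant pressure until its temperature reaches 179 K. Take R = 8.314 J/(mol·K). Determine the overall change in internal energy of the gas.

T₁ = P₁V₁/(nR) = 364×16.0/(1.23×8.314) = 570 K.
Step 1 — Adiabatic: T₂/T₁ = (P₂/P₁)^((γ−1)/γ) ⇒ T₂ = 570×(0.126)^0.400 = 249 K; V₂ = 55.4 L.
ΔU = nCvΔT = 1.23×12.5×(249−570) = -4920 J.
Q = 0 for an adiabatic process, so W = −ΔU = 4920 J.
State after step 1: P = 45.9 kPa, V = 55.4 L, T = 249 K.
Step 2 — Isobaric: P stays 45.9 kPa; V/T = const ⇒ T₂ = 179 K, V₂ = 39.9 L.
W = PΔV = 45.9×(39.9−55.4) kPa·L = -713 J.
ΔU = nCvΔT = 1.23×12.5×(179−249) = -1070 J.
Q = ΔU + W = nCpΔT = -1780 J.
Net over both steps: W = 4210 J, Q = -1780 J, ΔU = -5990 J.

-5990 J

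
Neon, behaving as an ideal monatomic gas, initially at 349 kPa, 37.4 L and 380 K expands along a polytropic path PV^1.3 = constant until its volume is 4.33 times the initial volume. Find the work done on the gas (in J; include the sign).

-15500 J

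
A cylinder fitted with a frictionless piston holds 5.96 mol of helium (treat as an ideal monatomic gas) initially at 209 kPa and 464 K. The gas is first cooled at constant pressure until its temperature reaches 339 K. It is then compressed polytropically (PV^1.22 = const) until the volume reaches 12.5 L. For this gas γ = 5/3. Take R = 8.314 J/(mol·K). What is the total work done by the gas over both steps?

-44800 J

V₁ = nRT₁/P₁ = 5.96×8.314×464/209 = 110 L.
Step 1 — Isobaric: P stays 209 kPa; V/T = const ⇒ T₂ = 339 K, V₂ = 80.4 L.
W = PΔV = 209×(80.4−110) kPa·L = -6190 J.
ΔU = nCvΔT = 5.96×12.5×(339−464) = -9290 J.
Q = ΔU + W = nCpΔT = -15500 J.
State after step 1: P = 209 kPa, V = 80.4 L, T = 339 K.
Step 2 — Polytropic n=1.22: T₂ = T₁(V₁/V₂)^(n−1) = 339×(6.43)^0.22 = 511 K; P₂ = P₁(V₁/V₂)^n = 2020 kPa.
W = (P₁V₁−P₂V₂)/(n−1) = (209×80.4−2020×12.5)/0.22 = -38600 J.
ΔU = nCvΔT = 5.96×12.5×(511−339) = 12700 J.
Q = ΔU + W = -25900 J.
Net over both steps: W = -44800 J, Q = -41400 J, ΔU = 3460 J.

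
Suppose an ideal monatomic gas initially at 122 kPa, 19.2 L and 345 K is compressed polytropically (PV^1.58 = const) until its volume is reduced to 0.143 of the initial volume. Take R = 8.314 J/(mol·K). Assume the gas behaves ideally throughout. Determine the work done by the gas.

n = P₁V₁/(RT₁) = 122×19.2/(8.314×345) = 0.817 mol.
Polytropic n=1.58: T₂ = T₁(V₁/V₂)^(n−1) = 345×(6.99)^0.58 = 1070 K; P₂ = P₁(V₁/V₂)^n = 2640 kPa.
W = (P₁V₁−P₂V₂)/(n−1) = (122×19.2−2640×2.75)/0.58 = -8440 J.

-8440 J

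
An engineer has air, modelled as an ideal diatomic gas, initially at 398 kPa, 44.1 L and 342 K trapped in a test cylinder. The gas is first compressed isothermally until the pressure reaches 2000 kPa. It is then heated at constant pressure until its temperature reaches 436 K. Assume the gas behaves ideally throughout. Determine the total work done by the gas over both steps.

-23500 J

n = P₁V₁/(RT₁) = 398×44.1/(8.314×342) = 6.17 mol.
Step 1 — Isothermal: T stays 342 K; PV = const ⇒ V₂ = 8.78 L, P₂ = 2000 kPa.
ΔU = 0 (ideal gas, T constant).
W = nRT ln(V₂/V₁) = 6.17×8.314×342×ln(0.199) = -28300 J.
Q = ΔU + W = -28300 J.
State after step 1: P = 2000 kPa, V = 8.78 L, T = 342 K.
Step 2 — Isobaric: P stays 2000 kPa; V/T = const ⇒ T₂ = 436 K, V₂ = 11.2 L.
W = PΔV = 2000×(11.2−8.78) kPa·L = 4820 J.
ΔU = nCvΔT = 6.17×20.8×(436−342) = 12100 J.
Q = ΔU + W = nCpΔT = 16900 J.
Net over both steps: W = -23500 J, Q = -11500 J, ΔU = 12100 J.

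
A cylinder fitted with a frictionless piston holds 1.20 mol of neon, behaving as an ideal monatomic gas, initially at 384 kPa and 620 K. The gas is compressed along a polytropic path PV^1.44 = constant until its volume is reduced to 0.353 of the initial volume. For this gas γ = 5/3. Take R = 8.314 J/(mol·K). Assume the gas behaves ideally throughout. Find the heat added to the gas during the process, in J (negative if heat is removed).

V₁ = nRT₁/P₁ = 1.20×8.314×620/384 = 16.1 L.
Polytropic n=1.44: T₂ = T₁(V₁/V₂)^(n−1) = 620×(2.83)^0.44 = 980 K; P₂ = P₁(V₁/V₂)^n = 1720 kPa.
W = (P₁V₁−P₂V₂)/(n−1) = (384×16.1−1720×5.69)/0.44 = -8170 J.
ΔU = nCvΔT = 1.20×12.5×(980−620) = 5390 J.
Q = ΔU + W = -2780 J.

-2780 J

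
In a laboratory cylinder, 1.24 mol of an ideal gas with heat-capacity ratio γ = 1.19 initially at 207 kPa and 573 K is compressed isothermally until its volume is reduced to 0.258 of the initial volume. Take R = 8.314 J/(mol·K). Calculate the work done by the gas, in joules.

-8000 J

V₁ = nRT₁/P₁ = 1.24×8.314×573/207 = 28.5 L.
Isothermal: T stays 573 K; PV = const ⇒ V₂ = 7.36 L, P₂ = 802 kPa.
W = nRT ln(V₂/V₁) = 1.24×8.314×573×ln(0.258) = -8000 J.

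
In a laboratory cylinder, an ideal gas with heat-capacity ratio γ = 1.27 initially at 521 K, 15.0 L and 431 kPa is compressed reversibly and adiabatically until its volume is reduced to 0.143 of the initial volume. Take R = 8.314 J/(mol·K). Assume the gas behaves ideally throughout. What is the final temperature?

881 K

Adiabatic: TV^(γ−1) = const ⇒ T₂ = 521×(6.99)^0.270 = 881 K; PV^γ = const ⇒ P₂ = 5100 kPa.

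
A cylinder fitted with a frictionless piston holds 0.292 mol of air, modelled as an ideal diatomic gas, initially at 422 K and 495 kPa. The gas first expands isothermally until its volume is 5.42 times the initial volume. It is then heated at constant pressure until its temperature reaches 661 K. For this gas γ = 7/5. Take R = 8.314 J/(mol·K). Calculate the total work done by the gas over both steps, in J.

V₁ = nRT₁/P₁ = 0.292×8.314×422/495 = 2.07 L.
Step 1 — Isothermal: T stays 422 K; PV = const ⇒ V₂ = 11.2 L, P₂ = 91.3 kPa.
ΔU = 0 (ideal gas, T constant).
W = nRT ln(V₂/V₁) = 0.292×8.314×422×ln(5.42) = 1730 J.
Q = ΔU + W = 1730 J.
State after step 1: P = 91.3 kPa, V = 11.2 L, T = 422 K.
Step 2 — Isobaric: P stays 91.3 kPa; V/T = const ⇒ T₂ = 661 K, V₂ = 17.6 L.
W = PΔV = 91.3×(17.6−11.2) kPa·L = 580 J.
ΔU = nCvΔT = 0.292×20.8×(661−422) = 1450 J.
Q = ΔU + W = nCpΔT = 2030 J.
Net over both steps: W = 2310 J, Q = 3760 J, ΔU = 1450 J.

2310 J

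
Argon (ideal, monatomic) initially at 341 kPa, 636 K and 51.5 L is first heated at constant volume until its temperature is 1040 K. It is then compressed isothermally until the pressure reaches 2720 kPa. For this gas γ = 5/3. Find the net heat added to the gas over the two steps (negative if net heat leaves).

n = P₁V₁/(RT₁) = 341×51.5/(8.314×636) = 3.32 mol.
Step 1 — Isochoric: V stays 51.5 L; P/T = const ⇒ T₂ = 1040 K, P₂ = 558 kPa.
W = 0 (no volume change).
ΔU = nCvΔT = 3.32×12.5×(1040−636) = 16700 J.
Q = ΔU = 16700 J.
State after step 1: P = 558 kPa, V = 51.5 L, T = 1040 K.
Step 2 — Isothermal: T stays 1040 K; PV = const ⇒ V₂ = 10.6 L, P₂ = 2720 kPa.
ΔU = 0 (ideal gas, T constant).
W = nRT ln(V₂/V₁) = 3.32×8.314×1040×ln(0.205) = -45500 J.
Q = ΔU + W = -45500 J.
Net over both steps: W = -45500 J, Q = -28800 J, ΔU = 16700 J.

-28800 J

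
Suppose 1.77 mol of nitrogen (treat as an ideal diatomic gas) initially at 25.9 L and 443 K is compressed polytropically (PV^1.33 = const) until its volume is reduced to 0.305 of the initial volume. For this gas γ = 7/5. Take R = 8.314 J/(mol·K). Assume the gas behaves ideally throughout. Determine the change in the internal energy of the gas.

P₁ = nRT₁/V₁ = 1.77×8.314×443/25.9 = 252 kPa.
Polytropic n=1.33: T₂ = T₁(V₁/V₂)^(n−1) = 443×(3.28)^0.33 = 656 K; P₂ = P₁(V₁/V₂)^n = 1220 kPa.
For an ideal gas ΔU = nCvΔT with Cv = (5/2)R = 20.8 J/(mol·K).
ΔU = 1.77×20.8×(656−443) = 7820 J.

7820 J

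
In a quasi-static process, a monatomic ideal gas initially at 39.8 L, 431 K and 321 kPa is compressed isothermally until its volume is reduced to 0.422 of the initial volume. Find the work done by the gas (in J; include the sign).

-11000 J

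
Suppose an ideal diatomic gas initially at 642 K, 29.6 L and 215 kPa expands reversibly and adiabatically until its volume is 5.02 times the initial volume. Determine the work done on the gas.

-7570 J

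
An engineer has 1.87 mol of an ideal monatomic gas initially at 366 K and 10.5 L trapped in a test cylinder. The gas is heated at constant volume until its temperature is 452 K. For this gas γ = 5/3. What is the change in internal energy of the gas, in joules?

2010 J

P₁ = nRT₁/V₁ = 1.87×8.314×366/10.5 = 542 kPa.
Isochoric: V stays 10.5 L; P/T = const ⇒ T₂ = 452 K, P₂ = 669 kPa.
For an ideal gas ΔU = nCvΔT with Cv = (3/2)R = 12.5 J/(mol·K).
ΔU = 1.87×12.5×(452−366) = 2010 J.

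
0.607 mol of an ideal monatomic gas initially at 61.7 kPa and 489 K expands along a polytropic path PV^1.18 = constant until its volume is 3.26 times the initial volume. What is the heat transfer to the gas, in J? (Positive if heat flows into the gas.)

1920 J

V₁ = nRT₁/P₁ = 0.607×8.314×489/61.7 = 40.0 L.
Polytropic n=1.18: T₂ = T₁(V₁/V₂)^(n−1) = 489×(0.307)^0.18 = 395 K; P₂ = P₁(V₁/V₂)^n = 15.3 kPa.
W = (P₁V₁−P₂V₂)/(n−1) = (61.7×40.0−15.3×130)/0.18 = 2630 J.
ΔU = nCvΔT = 0.607×12.5×(395−489) = -709 J.
Q = ΔU + W = 1920 J.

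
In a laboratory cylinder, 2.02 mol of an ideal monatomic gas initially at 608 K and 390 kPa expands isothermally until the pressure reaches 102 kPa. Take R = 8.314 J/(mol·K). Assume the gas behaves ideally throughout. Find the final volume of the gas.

100 L

V₁ = nRT₁/P₁ = 2.02×8.314×608/390 = 26.2 L.
Isothermal: T stays 608 K; PV = const ⇒ V₂ = 100 L, P₂ = 102 kPa.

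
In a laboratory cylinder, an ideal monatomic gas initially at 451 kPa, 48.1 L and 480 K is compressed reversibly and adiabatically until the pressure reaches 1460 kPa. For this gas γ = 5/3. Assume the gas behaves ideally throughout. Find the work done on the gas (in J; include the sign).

n = P₁V₁/(RT₁) = 451×48.1/(8.314×480) = 5.44 mol.
Adiabatic: T₂/T₁ = (P₂/P₁)^((γ−1)/γ) ⇒ T₂ = 480×(3.24)^0.400 = 768 K; V₂ = 23.8 L.
ΔU = nCvΔT = 5.44×12.5×(768−480) = 19500 J.
Q = 0 for an adiabatic process, so W = −ΔU = -19500 J.
Work done on the gas = −W_by = 19500 J.

19500 J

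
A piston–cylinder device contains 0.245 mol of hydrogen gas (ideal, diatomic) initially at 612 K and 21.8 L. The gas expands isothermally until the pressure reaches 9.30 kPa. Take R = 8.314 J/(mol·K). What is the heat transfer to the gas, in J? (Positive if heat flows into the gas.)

P₁ = nRT₁/V₁ = 0.245×8.314×612/21.8 = 57.2 kPa.
Isothermal: T stays 612 K; PV = const ⇒ V₂ = 134 L, P₂ = 9.30 kPa.
ΔU = 0 (ideal gas, T constant).
W = nRT ln(V₂/V₁) = 0.245×8.314×612×ln(6.15) = 2260 J.
Q = ΔU + W = 2260 J.

2260 J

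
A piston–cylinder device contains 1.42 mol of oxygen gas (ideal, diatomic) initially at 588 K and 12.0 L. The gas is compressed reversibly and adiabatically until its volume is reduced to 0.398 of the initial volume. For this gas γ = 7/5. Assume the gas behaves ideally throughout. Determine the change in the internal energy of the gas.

P₁ = nRT₁/V₁ = 1.42×8.314×588/12.0 = 578 kPa.
Adiabatic: TV^(γ−1) = const ⇒ T₂ = 588×(2.51)^0.400 = 850 K; PV^γ = const ⇒ P₂ = 2100 kPa.
For an ideal gas ΔU = nCvΔT with Cv = (5/2)R = 20.8 J/(mol·K).
ΔU = 1.42×20.8×(850−588) = 7730 J.

7730 J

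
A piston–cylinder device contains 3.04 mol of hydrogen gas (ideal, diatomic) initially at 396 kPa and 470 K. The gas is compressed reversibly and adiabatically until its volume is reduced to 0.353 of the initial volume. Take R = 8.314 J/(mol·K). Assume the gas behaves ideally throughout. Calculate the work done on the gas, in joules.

15300 J

V₁ = nRT₁/P₁ = 3.04×8.314×470/396 = 30.0 L.
Adiabatic: TV^(γ−1) = const ⇒ T₂ = 470×(2.83)^0.400 = 713 K; PV^γ = const ⇒ P₂ = 1700 kPa.
ΔU = nCvΔT = 3.04×20.8×(713−470) = 15300 J.
Q = 0 for an adiabatic process, so W = −ΔU = -15300 J.
Work done on the gas = −W_by = 15300 J.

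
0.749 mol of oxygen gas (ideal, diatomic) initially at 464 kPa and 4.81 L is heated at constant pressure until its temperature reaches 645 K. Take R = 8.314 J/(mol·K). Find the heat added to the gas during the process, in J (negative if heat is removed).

T₁ = P₁V₁/(nR) = 464×4.81/(0.749×8.314) = 358 K.
Isobaric: P stays 464 kPa; V/T = const ⇒ T₂ = 645 K, V₂ = 8.66 L.
W = PΔV = 464×(8.66−4.81) kPa·L = 1780 J.
ΔU = nCvΔT = 0.749×20.8×(645−358) = 4460 J.
Q = ΔU + W = nCpΔT = 6250 J.

6250 J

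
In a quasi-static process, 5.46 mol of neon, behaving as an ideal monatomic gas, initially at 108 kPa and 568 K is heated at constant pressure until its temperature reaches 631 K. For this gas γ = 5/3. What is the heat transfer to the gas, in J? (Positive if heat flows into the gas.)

7150 J

V₁ = nRT₁/P₁ = 5.46×8.314×568/108 = 239 L.
Isobaric: P stays 108 kPa; V/T = const ⇒ T₂ = 631 K, V₂ = 265 L.
W = PΔV = 108×(265−239) kPa·L = 2860 J.
ΔU = nCvΔT = 5.46×12.5×(631−568) = 4290 J.
Q = ΔU + W = nCpΔT = 7150 J.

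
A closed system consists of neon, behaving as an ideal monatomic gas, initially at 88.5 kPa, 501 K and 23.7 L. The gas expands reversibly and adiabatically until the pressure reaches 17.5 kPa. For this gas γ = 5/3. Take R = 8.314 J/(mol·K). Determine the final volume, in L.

62.7 L

Adiabatic: T₂/T₁ = (P₂/P₁)^((γ−1)/γ) ⇒ T₂ = 501×(0.198)^0.400 = 262 K; V₂ = 62.7 L.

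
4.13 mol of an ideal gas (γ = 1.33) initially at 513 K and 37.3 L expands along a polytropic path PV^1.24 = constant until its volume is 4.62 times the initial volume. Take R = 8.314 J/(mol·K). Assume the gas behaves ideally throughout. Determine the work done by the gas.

22600 J

P₁ = nRT₁/V₁ = 4.13×8.314×513/37.3 = 472 kPa.
Polytropic n=1.24: T₂ = T₁(V₁/V₂)^(n−1) = 513×(0.216)^0.24 = 355 K; P₂ = P₁(V₁/V₂)^n = 70.8 kPa.
W = (P₁V₁−P₂V₂)/(n−1) = (472×37.3−70.8×172)/0.24 = 22600 J.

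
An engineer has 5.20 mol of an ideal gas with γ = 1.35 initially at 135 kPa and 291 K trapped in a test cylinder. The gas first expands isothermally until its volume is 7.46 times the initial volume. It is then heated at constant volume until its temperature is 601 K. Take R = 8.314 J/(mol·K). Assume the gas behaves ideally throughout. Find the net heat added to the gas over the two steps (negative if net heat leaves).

V₁ = nRT₁/P₁ = 5.20×8.314×291/135 = 93.2 L.
Step 1 — Isothermal: T stays 291 K; PV = const ⇒ V₂ = 695 L, P₂ = 18.1 kPa.
ΔU = 0 (ideal gas, T constant).
W = nRT ln(V₂/V₁) = 5.20×8.314×291×ln(7.46) = 25300 J.
Q = ΔU + W = 25300 J.
State after step 1: P = 18.1 kPa, V = 695 L, T = 291 K.
Step 2 — Isochoric: V stays 695 L; P/T = const ⇒ T₂ = 601 K, P₂ = 37.4 kPa.
W = 0 (no volume change).
ΔU = nCvΔT = 5.20×23.8×(601−291) = 38300 J.
Q = ΔU = 38300 J.
Net over both steps: W = 25300 J, Q = 63600 J, ΔU = 38300 J.

63600 J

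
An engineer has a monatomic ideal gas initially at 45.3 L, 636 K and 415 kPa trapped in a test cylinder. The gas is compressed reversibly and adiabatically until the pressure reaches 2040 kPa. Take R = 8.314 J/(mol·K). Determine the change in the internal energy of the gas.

n = P₁V₁/(RT₁) = 415×45.3/(8.314×636) = 3.56 mol.
Adiabatic: T₂/T₁ = (P₂/P₁)^((γ−1)/γ) ⇒ T₂ = 636×(4.92)^0.400 = 1200 K; V₂ = 17.4 L.
For an ideal gas ΔU = nCvΔT with Cv = (3/2)R = 12.5 J/(mol·K).
ΔU = 3.56×12.5×(1200−636) = 25100 J.

25100 J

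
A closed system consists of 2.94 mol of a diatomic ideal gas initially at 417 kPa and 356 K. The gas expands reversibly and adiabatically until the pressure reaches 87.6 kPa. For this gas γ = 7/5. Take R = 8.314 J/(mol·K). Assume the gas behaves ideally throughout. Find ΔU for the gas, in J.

-7820 J

V₁ = nRT₁/P₁ = 2.94×8.314×356/417 = 20.9 L.
Adiabatic: T₂/T₁ = (P₂/P₁)^((γ−1)/γ) ⇒ T₂ = 356×(0.210)^0.286 = 228 K; V₂ = 63.6 L.
For an ideal gas ΔU = nCvΔT with Cv = (5/2)R = 20.8 J/(mol·K).
ΔU = 2.94×20.8×(228−356) = -7820 J.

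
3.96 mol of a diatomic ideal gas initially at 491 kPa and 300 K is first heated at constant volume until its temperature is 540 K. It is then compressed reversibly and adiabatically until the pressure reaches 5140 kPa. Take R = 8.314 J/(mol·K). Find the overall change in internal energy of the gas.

V₁ = nRT₁/P₁ = 3.96×8.314×300/491 = 20.1 L.
Step 1 — Isochoric: V stays 20.1 L; P/T = const ⇒ T₂ = 540 K, P₂ = 884 kPa.
W = 0 (no volume change).
ΔU = nCvΔT = 3.96×20.8×(540−300) = 19800 J.
Q = ΔU = 19800 J.
State after step 1: P = 884 kPa, V = 20.1 L, T = 540 K.
Step 2 — Adiabatic: T₂/T₁ = (P₂/P₁)^((γ−1)/γ) ⇒ T₂ = 540×(5.82)^0.286 = 893 K; V₂ = 5.72 L.
ΔU = nCvΔT = 3.96×20.8×(893−540) = 29100 J.
Q = 0 for an adiabatic process, so W = −ΔU = -29100 J.
Net over both steps: W = -29100 J, Q = 19800 J, ΔU = 48800 J.

48800 J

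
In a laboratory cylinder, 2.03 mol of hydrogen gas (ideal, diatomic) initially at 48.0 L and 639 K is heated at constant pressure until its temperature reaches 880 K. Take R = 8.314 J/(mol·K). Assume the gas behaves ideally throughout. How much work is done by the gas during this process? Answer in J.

4070 J

P₁ = nRT₁/V₁ = 2.03×8.314×639/48.0 = 225 kPa.
Isobaric: P stays 225 kPa; V/T = const ⇒ T₂ = 880 K, V₂ = 66.1 L.
W = PΔV = 225×(66.1−48.0) kPa·L = 4070 J.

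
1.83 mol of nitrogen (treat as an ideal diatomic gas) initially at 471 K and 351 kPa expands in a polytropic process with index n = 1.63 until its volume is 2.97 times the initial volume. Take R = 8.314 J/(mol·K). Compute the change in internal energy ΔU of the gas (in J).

-8890 J

V₁ = nRT₁/P₁ = 1.83×8.314×471/351 = 20.4 L.
Polytropic n=1.63: T₂ = T₁(V₁/V₂)^(n−1) = 471×(0.337)^0.63 = 237 K; P₂ = P₁(V₁/V₂)^n = 59.5 kPa.
For an ideal gas ΔU = nCvΔT with Cv = (5/2)R = 20.8 J/(mol·K).
ΔU = 1.83×20.8×(237−471) = -8890 J.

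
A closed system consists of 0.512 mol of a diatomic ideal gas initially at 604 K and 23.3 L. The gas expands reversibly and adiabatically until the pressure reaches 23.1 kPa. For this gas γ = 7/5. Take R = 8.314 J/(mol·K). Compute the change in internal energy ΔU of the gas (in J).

-2320 J

P₁ = nRT₁/V₁ = 0.512×8.314×604/23.3 = 110 kPa.
Adiabatic: T₂/T₁ = (P₂/P₁)^((γ−1)/γ) ⇒ T₂ = 604×(0.209)^0.286 = 386 K; V₂ = 71.2 L.
For an ideal gas ΔU = nCvΔT with Cv = (5/2)R = 20.8 J/(mol·K).
ΔU = 0.512×20.8×(386−604) = -2320 J.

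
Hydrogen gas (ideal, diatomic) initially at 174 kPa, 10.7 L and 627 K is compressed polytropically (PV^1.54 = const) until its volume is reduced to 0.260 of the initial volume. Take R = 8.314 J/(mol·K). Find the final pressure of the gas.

Polytropic n=1.54: T₂ = T₁(V₁/V₂)^(n−1) = 627×(3.85)^0.54 = 1300 K; P₂ = P₁(V₁/V₂)^n = 1390 kPa.

1390 kPa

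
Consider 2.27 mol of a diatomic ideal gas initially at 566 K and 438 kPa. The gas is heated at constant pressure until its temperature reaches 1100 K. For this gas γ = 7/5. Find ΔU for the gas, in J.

25200 J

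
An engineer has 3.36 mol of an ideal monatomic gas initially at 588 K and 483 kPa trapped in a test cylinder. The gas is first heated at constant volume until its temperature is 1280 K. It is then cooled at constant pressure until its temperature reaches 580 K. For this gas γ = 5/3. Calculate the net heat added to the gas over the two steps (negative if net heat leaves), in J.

-19900 J

V₁ = nRT₁/P₁ = 3.36×8.314×588/483 = 34.0 L.
Step 1 — Isochoric: V stays 34.0 L; P/T = const ⇒ T₂ = 1280 K, P₂ = 1050 kPa.
W = 0 (no volume change).
ΔU = nCvΔT = 3.36×12.5×(1280−588) = 29000 J.
Q = ΔU = 29000 J.
State after step 1: P = 1050 kPa, V = 34.0 L, T = 1280 K.
Step 2 — Isobaric: P stays 1050 kPa; V/T = const ⇒ T₂ = 580 K, V₂ = 15.4 L.
W = PΔV = 1050×(15.4−34.0) kPa·L = -19600 J.
ΔU = nCvΔT = 3.36×12.5×(580−1280) = -29300 J.
Q = ΔU + W = nCpΔT = -48900 J.
Net over both steps: W = -19600 J, Q = -19900 J, ΔU = -335 J.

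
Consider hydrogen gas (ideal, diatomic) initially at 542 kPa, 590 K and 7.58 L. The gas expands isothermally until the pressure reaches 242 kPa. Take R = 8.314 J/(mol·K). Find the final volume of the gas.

Isothermal: T stays 590 K; PV = const ⇒ V₂ = 17.0 L, P₂ = 242 kPa.

17.0 L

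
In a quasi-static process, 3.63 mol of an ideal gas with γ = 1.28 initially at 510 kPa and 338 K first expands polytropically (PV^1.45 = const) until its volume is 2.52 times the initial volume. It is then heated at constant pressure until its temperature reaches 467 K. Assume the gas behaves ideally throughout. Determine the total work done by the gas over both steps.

15100 J

V₁ = nRT₁/P₁ = 3.63×8.314×338/510 = 20.0 L.
Step 1 — Polytropic n=1.45: T₂ = T₁(V₁/V₂)^(n−1) = 338×(0.397)^0.45 = 223 K; P₂ = P₁(V₁/V₂)^n = 134 kPa.
W = (P₁V₁−P₂V₂)/(n−1) = (510×20.0−134×50.4)/0.45 = 7710 J.
ΔU = nCvΔT = 3.63×29.7×(223−338) = -12400 J.
Q = ΔU + W = -4680 J.
State after step 1: P = 134 kPa, V = 50.4 L, T = 223 K.
Step 2 — Isobaric: P stays 134 kPa; V/T = const ⇒ T₂ = 467 K, V₂ = 106 L.
W = PΔV = 134×(106−50.4) kPa·L = 7360 J.
ΔU = nCvΔT = 3.63×29.7×(467−223) = 26300 J.
Q = ΔU + W = nCpΔT = 33700 J.
Net over both steps: W = 15100 J, Q = 29000 J, ΔU = 13900 J.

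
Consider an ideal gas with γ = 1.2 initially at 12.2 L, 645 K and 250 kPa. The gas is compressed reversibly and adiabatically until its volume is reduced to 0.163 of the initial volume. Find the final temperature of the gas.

927 K

Adiabatic: TV^(γ−1) = const ⇒ T₂ = 645×(6.13)^0.200 = 927 K; PV^γ = const ⇒ P₂ = 2200 kPa.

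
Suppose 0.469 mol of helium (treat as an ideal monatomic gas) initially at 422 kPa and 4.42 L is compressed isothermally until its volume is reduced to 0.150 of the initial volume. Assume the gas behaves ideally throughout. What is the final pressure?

2810 kPa

T₁ = P₁V₁/(nR) = 422×4.42/(0.469×8.314) = 478 K.
Isothermal: T stays 478 K; PV = const ⇒ V₂ = 0.663 L, P₂ = 2810 kPa.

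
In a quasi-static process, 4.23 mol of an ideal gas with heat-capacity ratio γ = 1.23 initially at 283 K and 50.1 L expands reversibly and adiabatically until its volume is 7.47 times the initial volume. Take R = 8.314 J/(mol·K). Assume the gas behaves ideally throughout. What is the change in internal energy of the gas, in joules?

-16000 J

P₁ = nRT₁/V₁ = 4.23×8.314×283/50.1 = 199 kPa.
Adiabatic: TV^(γ−1) = const ⇒ T₂ = 283×(0.134)^0.230 = 178 K; PV^γ = const ⇒ P₂ = 16.7 kPa.
For an ideal gas ΔU = nCvΔT with Cv = R/(γ−1) = 36.1 J/(mol·K).
ΔU = 4.23×36.1×(178−283) = -16000 J.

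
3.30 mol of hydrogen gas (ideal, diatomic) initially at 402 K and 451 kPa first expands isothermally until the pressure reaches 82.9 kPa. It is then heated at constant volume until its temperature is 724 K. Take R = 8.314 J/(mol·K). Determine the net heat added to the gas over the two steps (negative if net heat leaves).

40800 J

V₁ = nRT₁/P₁ = 3.30×8.314×402/451 = 24.5 L.
Step 1 — Isothermal: T stays 402 K; PV = const ⇒ V₂ = 133 L, P₂ = 82.9 kPa.
ΔU = 0 (ideal gas, T constant).
W = nRT ln(V₂/V₁) = 3.30×8.314×402×ln(5.44) = 18700 J.
Q = ΔU + W = 18700 J.
State after step 1: P = 82.9 kPa, V = 133 L, T = 402 K.
Step 2 — Isochoric: V stays 133 L; P/T = const ⇒ T₂ = 724 K, P₂ = 149 kPa.
W = 0 (no volume change).
ΔU = nCvΔT = 3.30×20.8×(724−402) = 22100 J.
Q = ΔU = 22100 J.
Net over both steps: W = 18700 J, Q = 40800 J, ΔU = 22100 J.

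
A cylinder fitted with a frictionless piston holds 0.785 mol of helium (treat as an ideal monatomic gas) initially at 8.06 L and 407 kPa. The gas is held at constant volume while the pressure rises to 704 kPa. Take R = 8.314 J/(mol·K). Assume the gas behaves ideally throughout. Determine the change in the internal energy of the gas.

T₁ = P₁V₁/(nR) = 407×8.06/(0.785×8.314) = 503 K.
Isochoric: V stays 8.06 L; P/T = const ⇒ T₂ = 869 K, P₂ = 704 kPa.
For an ideal gas ΔU = nCvΔT with Cv = (3/2)R = 12.5 J/(mol·K).
ΔU = 0.785×12.5×(869−503) = 3590 J.

3590 J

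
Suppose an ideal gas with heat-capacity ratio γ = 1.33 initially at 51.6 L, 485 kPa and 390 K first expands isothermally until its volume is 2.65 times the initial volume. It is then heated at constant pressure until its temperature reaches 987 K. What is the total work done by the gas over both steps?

62700 J

n = P₁V₁/(RT₁) = 485×51.6/(8.314×390) = 7.72 mol.
Step 1 — Isothermal: T stays 390 K; PV = const ⇒ V₂ = 137 L, P₂ = 183 kPa.
ΔU = 0 (ideal gas, T constant).
W = nRT ln(V₂/V₁) = 7.72×8.314×390×ln(2.65) = 24400 J.
Q = ΔU + W = 24400 J.
State after step 1: P = 183 kPa, V = 137 L, T = 390 K.
Step 2 — Isobaric: P stays 183 kPa; V/T = const ⇒ T₂ = 987 K, V₂ = 346 L.
W = PΔV = 183×(346−137) kPa·L = 38300 J.
ΔU = nCvΔT = 7.72×25.2×(987−390) = 116000 J.
Q = ΔU + W = nCpΔT = 154000 J.
Net over both steps: W = 62700 J, Q = 179000 J, ΔU = 116000 J.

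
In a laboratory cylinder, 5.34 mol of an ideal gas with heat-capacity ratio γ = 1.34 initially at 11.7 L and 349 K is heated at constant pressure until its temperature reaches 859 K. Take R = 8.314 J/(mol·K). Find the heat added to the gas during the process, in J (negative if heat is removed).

89200 J

P₁ = nRT₁/V₁ = 5.34×8.314×349/11.7 = 1320 kPa.
Isobaric: P stays 1320 kPa; V/T = const ⇒ T₂ = 859 K, V₂ = 28.8 L.
W = PΔV = 1320×(28.8−11.7) kPa·L = 22600 J.
ΔU = nCvΔT = 5.34×24.5×(859−349) = 66600 J.
Q = ΔU + W = nCpΔT = 89200 J.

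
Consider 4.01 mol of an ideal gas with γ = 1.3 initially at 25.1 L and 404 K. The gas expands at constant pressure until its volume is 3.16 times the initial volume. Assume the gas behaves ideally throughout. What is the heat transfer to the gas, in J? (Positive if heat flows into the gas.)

P₁ = nRT₁/V₁ = 4.01×8.314×404/25.1 = 537 kPa.
Isobaric: P stays 537 kPa; V/T = const ⇒ T₂ = 1280 K, V₂ = 79.3 L.
W = PΔV = 537×(79.3−25.1) kPa·L = 29100 J.
ΔU = nCvΔT = 4.01×27.7×(1280−404) = 97000 J.
Q = ΔU + W = nCpΔT = 126000 J.

126000 J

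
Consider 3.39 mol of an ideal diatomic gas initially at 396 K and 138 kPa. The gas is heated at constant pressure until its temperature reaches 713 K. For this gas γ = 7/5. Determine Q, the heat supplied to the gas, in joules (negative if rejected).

31300 J

V₁ = nRT₁/P₁ = 3.39×8.314×396/138 = 80.9 L.
Isobaric: P stays 138 kPa; V/T = const ⇒ T₂ = 713 K, V₂ = 146 L.
W = PΔV = 138×(146−80.9) kPa·L = 8930 J.
ΔU = nCvΔT = 3.39×20.8×(713−396) = 22300 J.
Q = ΔU + W = nCpΔT = 31300 J.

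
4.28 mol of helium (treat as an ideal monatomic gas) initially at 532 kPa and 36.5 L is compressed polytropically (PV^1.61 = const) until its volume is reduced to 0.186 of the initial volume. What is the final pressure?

7980 kPa

T₁ = P₁V₁/(nR) = 532×36.5/(4.28×8.314) = 546 K.
Polytropic n=1.61: T₂ = T₁(V₁/V₂)^(n−1) = 546×(5.38)^0.61 = 1520 K; P₂ = P₁(V₁/V₂)^n = 7980 kPa.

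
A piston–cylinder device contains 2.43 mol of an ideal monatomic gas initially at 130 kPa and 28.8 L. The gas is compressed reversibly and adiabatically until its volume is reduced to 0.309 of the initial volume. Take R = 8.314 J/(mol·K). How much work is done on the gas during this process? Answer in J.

6670 J

T₁ = P₁V₁/(nR) = 130×28.8/(2.43×8.314) = 185 K.
Adiabatic: TV^(γ−1) = const ⇒ T₂ = 185×(3.24)^0.667 = 405 K; PV^γ = const ⇒ P₂ = 920 kPa.
ΔU = nCvΔT = 2.43×12.5×(405−185) = 6670 J.
Q = 0 for an adiabatic process, so W = −ΔU = -6670 J.
Work done on the gas = −W_by = 6670 J.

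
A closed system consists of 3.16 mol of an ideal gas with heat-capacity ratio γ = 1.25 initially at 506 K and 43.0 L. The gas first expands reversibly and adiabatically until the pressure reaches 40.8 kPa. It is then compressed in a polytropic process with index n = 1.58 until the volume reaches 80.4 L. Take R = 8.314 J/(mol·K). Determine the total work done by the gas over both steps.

5780 J

P₁ = nRT₁/V₁ = 3.16×8.314×506/43.0 = 309 kPa.
Step 1 — Adiabatic: T₂/T₁ = (P₂/P₁)^((γ−1)/γ) ⇒ T₂ = 506×(0.132)^0.200 = 337 K; V₂ = 217 L.
ΔU = nCvΔT = 3.16×33.3×(337−506) = -17700 J.
Q = 0 for an adiabatic process, so W = −ΔU = 17700 J.
State after step 1: P = 40.8 kPa, V = 217 L, T = 337 K.
Step 2 — Polytropic n=1.58: T₂ = T₁(V₁/V₂)^(n−1) = 337×(2.70)^0.58 = 601 K; P₂ = P₁(V₁/V₂)^n = 196 kPa.
W = (P₁V₁−P₂V₂)/(n−1) = (40.8×217−196×80.4)/0.58 = -11900 J.
ΔU = nCvΔT = 3.16×33.3×(601−337) = 27700 J.
Q = ΔU + W = 15700 J.
Net over both steps: W = 5780 J, Q = 15700 J, ΔU = 9960 J.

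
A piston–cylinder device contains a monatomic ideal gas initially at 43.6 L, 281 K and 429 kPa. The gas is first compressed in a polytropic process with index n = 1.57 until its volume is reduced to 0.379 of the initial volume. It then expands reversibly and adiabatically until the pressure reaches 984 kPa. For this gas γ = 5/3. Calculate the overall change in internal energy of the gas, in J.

8910 J

n = P₁V₁/(RT₁) = 429×43.6/(8.314×281) = 8.01 mol.
Step 1 — Polytropic n=1.57: T₂ = T₁(V₁/V₂)^(n−1) = 281×(2.64)^0.57 = 489 K; P₂ = P₁(V₁/V₂)^n = 1970 kPa.
W = (P₁V₁−P₂V₂)/(n−1) = (429×43.6−1970×16.5)/0.57 = -24200 J.
ΔU = nCvΔT = 8.01×12.5×(489−281) = 20700 J.
Q = ΔU + W = -3510 J.
State after step 1: P = 1970 kPa, V = 16.5 L, T = 489 K.
Step 2 — Adiabatic: T₂/T₁ = (P₂/P₁)^((γ−1)/γ) ⇒ T₂ = 489×(0.500)^0.400 = 370 K; V₂ = 25.0 L.
ΔU = nCvΔT = 8.01×12.5×(370−489) = -11800 J.
Q = 0 for an adiabatic process, so W = −ΔU = 11800 J.
Net over both steps: W = -12400 J, Q = -3510 J, ΔU = 8910 J.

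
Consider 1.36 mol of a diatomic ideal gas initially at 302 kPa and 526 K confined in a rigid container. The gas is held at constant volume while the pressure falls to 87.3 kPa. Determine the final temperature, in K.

152 K

V₁ = nRT₁/P₁ = 1.36×8.314×526/302 = 19.7 L.
Isochoric: V stays 19.7 L; P/T = const ⇒ T₂ = 152 K, P₂ = 87.3 kPa.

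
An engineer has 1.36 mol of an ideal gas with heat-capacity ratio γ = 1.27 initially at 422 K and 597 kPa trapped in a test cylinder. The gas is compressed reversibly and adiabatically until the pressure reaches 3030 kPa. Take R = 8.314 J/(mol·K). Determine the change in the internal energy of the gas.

V₁ = nRT₁/P₁ = 1.36×8.314×422/597 = 7.99 L.
Adiabatic: T₂/T₁ = (P₂/P₁)^((γ−1)/γ) ⇒ T₂ = 422×(5.08)^0.213 = 596 K; V₂ = 2.22 L.
For an ideal gas ΔU = nCvΔT with Cv = R/(γ−1) = 30.8 J/(mol·K).
ΔU = 1.36×30.8×(596−422) = 7290 J.

7290 J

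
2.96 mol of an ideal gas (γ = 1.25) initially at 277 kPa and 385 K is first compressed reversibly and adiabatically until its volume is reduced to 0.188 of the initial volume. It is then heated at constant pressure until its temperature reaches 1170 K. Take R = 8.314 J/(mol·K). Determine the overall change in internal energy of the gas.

V₁ = nRT₁/P₁ = 2.96×8.314×385/277 = 34.2 L.
Step 1 — Adiabatic: TV^(γ−1) = const ⇒ T₂ = 385×(5.32)^0.250 = 585 K; PV^γ = const ⇒ P₂ = 2240 kPa.
ΔU = nCvΔT = 2.96×33.3×(585−385) = 19700 J.
Q = 0 for an adiabatic process, so W = −ΔU = -19700 J.
State after step 1: P = 2240 kPa, V = 6.43 L, T = 585 K.
Step 2 — Isobaric: P stays 2240 kPa; V/T = const ⇒ T₂ = 1170 K, V₂ = 12.9 L.
W = PΔV = 2240×(12.9−6.43) kPa·L = 14400 J.
ΔU = nCvΔT = 2.96×33.3×(1170−585) = 57600 J.
Q = ΔU + W = nCpΔT = 72000 J.
Net over both steps: W = -5250 J, Q = 72000 J, ΔU = 77300 J.

77300 J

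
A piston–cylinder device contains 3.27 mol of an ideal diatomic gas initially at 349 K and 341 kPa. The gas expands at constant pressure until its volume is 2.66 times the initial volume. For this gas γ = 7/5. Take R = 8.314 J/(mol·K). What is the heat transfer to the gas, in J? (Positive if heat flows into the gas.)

V₁ = nRT₁/P₁ = 3.27×8.314×349/341 = 27.8 L.
Isobaric: P stays 341 kPa; V/T = const ⇒ T₂ = 928 K, V₂ = 74.0 L.
W = PΔV = 341×(74.0−27.8) kPa·L = 15800 J.
ΔU = nCvΔT = 3.27×20.8×(928−349) = 39400 J.
Q = ΔU + W = nCpΔT = 55100 J.

55100 J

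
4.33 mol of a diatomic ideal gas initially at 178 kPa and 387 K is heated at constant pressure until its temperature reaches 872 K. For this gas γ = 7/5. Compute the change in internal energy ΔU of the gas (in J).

43600 J

V₁ = nRT₁/P₁ = 4.33×8.314×387/178 = 78.3 L.
Isobaric: P stays 178 kPa; V/T = const ⇒ T₂ = 872 K, V₂ = 176 L.
For an ideal gas ΔU = nCvΔT with Cv = (5/2)R = 20.8 J/(mol·K).
ΔU = 4.33×20.8×(872−387) = 43600 J.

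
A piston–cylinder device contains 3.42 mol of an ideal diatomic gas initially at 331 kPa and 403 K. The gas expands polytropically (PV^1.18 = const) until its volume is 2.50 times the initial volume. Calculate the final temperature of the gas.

342 K

V₁ = nRT₁/P₁ = 3.42×8.314×403/331 = 34.6 L.
Polytropic n=1.18: T₂ = T₁(V₁/V₂)^(n−1) = 403×(0.400)^0.18 = 342 K; P₂ = P₁(V₁/V₂)^n = 112 kPa.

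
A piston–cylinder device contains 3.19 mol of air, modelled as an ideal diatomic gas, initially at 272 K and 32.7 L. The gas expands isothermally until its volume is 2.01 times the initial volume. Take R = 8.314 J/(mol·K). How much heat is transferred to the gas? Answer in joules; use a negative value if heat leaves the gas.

P₁ = nRT₁/V₁ = 3.19×8.314×272/32.7 = 221 kPa.
Isothermal: T stays 272 K; PV = const ⇒ V₂ = 65.7 L, P₂ = 110 kPa.
ΔU = 0 (ideal gas, T constant).
W = nRT ln(V₂/V₁) = 3.19×8.314×272×ln(2.01) = 5040 J.
Q = ΔU + W = 5040 J.

5040 J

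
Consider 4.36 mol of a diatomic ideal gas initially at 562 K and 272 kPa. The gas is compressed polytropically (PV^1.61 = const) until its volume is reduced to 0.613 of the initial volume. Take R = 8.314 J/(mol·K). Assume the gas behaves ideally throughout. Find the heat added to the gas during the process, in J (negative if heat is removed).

V₁ = nRT₁/P₁ = 4.36×8.314×562/272 = 74.9 L.
Polytropic n=1.61: T₂ = T₁(V₁/V₂)^(n−1) = 562×(1.63)^0.61 = 758 K; P₂ = P₁(V₁/V₂)^n = 598 kPa.
W = (P₁V₁−P₂V₂)/(n−1) = (272×74.9−598×45.9)/0.61 = -11600 J.
ΔU = nCvΔT = 4.36×20.8×(758−562) = 17700 J.
Q = ΔU + W = 6100 J.

6100 J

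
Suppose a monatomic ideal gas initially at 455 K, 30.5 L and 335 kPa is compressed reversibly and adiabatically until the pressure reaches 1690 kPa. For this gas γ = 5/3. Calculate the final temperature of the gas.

Adiabatic: T₂/T₁ = (P₂/P₁)^((γ−1)/γ) ⇒ T₂ = 455×(5.04)^0.400 = 869 K; V₂ = 11.6 L.

869 K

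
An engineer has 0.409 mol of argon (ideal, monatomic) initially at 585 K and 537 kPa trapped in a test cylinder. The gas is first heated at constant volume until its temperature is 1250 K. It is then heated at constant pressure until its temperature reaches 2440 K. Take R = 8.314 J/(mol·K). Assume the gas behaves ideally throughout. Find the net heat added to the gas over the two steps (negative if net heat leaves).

V₁ = nRT₁/P₁ = 0.409×8.314×585/537 = 3.70 L.
Step 1 — Isochoric: V stays 3.70 L; P/T = const ⇒ T₂ = 1250 K, P₂ = 1150 kPa.
W = 0 (no volume change).
ΔU = nCvΔT = 0.409×12.5×(1250−585) = 3390 J.
Q = ΔU = 3390 J.
State after step 1: P = 1150 kPa, V = 3.70 L, T = 1250 K.
Step 2 — Isobaric: P stays 1150 kPa; V/T = const ⇒ T₂ = 2440 K, V₂ = 7.23 L.
W = PΔV = 1150×(7.23−3.70) kPa·L = 4050 J.
ΔU = nCvΔT = 0.409×12.5×(2440−1250) = 6070 J.
Q = ΔU + W = nCpΔT = 10100 J.
Net over both steps: W = 4050 J, Q = 13500 J, ΔU = 9460 J.

13500 J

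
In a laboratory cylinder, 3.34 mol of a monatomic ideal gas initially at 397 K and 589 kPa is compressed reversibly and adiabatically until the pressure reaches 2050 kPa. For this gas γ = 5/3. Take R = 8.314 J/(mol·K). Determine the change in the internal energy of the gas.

10700 J

V₁ = nRT₁/P₁ = 3.34×8.314×397/589 = 18.7 L.
Adiabatic: T₂/T₁ = (P₂/P₁)^((γ−1)/γ) ⇒ T₂ = 397×(3.48)^0.400 = 654 K; V₂ = 8.86 L.
For an ideal gas ΔU = nCvΔT with Cv = (3/2)R = 12.5 J/(mol·K).
ΔU = 3.34×12.5×(654−397) = 10700 J.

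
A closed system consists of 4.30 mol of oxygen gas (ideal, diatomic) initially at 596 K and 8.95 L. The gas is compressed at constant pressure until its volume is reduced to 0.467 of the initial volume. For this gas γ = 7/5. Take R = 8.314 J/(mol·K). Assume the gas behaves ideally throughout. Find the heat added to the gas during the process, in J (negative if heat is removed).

-39700 J

P₁ = nRT₁/V₁ = 4.30×8.314×596/8.95 = 2380 kPa.
Isobaric: P stays 2380 kPa; V/T = const ⇒ T₂ = 278 K, V₂ = 4.18 L.
W = PΔV = 2380×(4.18−8.95) kPa·L = -11400 J.
ΔU = nCvΔT = 4.30×20.8×(278−596) = -28400 J.
Q = ΔU + W = nCpΔT = -39700 J.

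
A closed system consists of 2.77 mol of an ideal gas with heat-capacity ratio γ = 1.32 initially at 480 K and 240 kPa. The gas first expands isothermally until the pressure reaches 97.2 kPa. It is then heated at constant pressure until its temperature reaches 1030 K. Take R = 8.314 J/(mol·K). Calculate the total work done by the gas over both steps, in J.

V₁ = nRT₁/P₁ = 2.77×8.314×480/240 = 46.1 L.
Step 1 — Isothermal: T stays 480 K; PV = const ⇒ V₂ = 114 L, P₂ = 97.2 kPa.
ΔU = 0 (ideal gas, T constant).
W = nRT ln(V₂/V₁) = 2.77×8.314×480×ln(2.47) = 9990 J.
Q = ΔU + W = 9990 J.
State after step 1: P = 97.2 kPa, V = 114 L, T = 480 K.
Step 2 — Isobaric: P stays 97.2 kPa; V/T = const ⇒ T₂ = 1030 K, V₂ = 244 L.
W = PΔV = 97.2×(244−114) kPa·L = 12700 J.
ΔU = nCvΔT = 2.77×26.0×(1030−480) = 39600 J.
Q = ΔU + W = nCpΔT = 52200 J.
Net over both steps: W = 22700 J, Q = 62200 J, ΔU = 39600 J.

22700 J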